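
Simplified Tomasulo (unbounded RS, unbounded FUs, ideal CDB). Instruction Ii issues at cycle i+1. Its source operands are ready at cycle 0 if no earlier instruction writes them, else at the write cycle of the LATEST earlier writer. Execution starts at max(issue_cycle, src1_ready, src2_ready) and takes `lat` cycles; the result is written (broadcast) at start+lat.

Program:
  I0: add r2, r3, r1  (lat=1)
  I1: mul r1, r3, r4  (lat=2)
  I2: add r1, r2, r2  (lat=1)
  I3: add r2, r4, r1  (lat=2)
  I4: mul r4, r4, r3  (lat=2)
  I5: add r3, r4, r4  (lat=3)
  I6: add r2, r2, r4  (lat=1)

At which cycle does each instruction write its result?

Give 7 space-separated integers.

I0 add r2: issue@1 deps=(None,None) exec_start@1 write@2
I1 mul r1: issue@2 deps=(None,None) exec_start@2 write@4
I2 add r1: issue@3 deps=(0,0) exec_start@3 write@4
I3 add r2: issue@4 deps=(None,2) exec_start@4 write@6
I4 mul r4: issue@5 deps=(None,None) exec_start@5 write@7
I5 add r3: issue@6 deps=(4,4) exec_start@7 write@10
I6 add r2: issue@7 deps=(3,4) exec_start@7 write@8

Answer: 2 4 4 6 7 10 8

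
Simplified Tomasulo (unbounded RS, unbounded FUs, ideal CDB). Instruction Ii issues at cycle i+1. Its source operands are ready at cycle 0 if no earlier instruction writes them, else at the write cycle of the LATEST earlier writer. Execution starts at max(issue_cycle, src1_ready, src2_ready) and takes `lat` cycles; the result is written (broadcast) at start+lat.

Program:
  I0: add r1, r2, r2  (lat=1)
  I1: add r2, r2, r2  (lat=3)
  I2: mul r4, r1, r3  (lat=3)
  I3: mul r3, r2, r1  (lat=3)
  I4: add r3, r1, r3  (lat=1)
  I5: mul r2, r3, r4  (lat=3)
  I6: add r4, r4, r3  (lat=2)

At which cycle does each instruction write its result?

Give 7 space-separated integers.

I0 add r1: issue@1 deps=(None,None) exec_start@1 write@2
I1 add r2: issue@2 deps=(None,None) exec_start@2 write@5
I2 mul r4: issue@3 deps=(0,None) exec_start@3 write@6
I3 mul r3: issue@4 deps=(1,0) exec_start@5 write@8
I4 add r3: issue@5 deps=(0,3) exec_start@8 write@9
I5 mul r2: issue@6 deps=(4,2) exec_start@9 write@12
I6 add r4: issue@7 deps=(2,4) exec_start@9 write@11

Answer: 2 5 6 8 9 12 11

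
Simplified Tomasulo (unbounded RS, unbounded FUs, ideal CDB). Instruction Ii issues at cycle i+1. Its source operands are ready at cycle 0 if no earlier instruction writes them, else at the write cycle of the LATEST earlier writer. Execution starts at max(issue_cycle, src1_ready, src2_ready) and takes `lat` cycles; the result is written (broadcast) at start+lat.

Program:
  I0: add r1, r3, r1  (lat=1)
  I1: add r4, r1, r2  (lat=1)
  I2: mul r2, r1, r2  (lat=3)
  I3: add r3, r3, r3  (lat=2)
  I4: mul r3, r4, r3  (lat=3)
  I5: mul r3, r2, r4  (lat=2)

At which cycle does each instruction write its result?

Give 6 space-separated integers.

Answer: 2 3 6 6 9 8

Derivation:
I0 add r1: issue@1 deps=(None,None) exec_start@1 write@2
I1 add r4: issue@2 deps=(0,None) exec_start@2 write@3
I2 mul r2: issue@3 deps=(0,None) exec_start@3 write@6
I3 add r3: issue@4 deps=(None,None) exec_start@4 write@6
I4 mul r3: issue@5 deps=(1,3) exec_start@6 write@9
I5 mul r3: issue@6 deps=(2,1) exec_start@6 write@8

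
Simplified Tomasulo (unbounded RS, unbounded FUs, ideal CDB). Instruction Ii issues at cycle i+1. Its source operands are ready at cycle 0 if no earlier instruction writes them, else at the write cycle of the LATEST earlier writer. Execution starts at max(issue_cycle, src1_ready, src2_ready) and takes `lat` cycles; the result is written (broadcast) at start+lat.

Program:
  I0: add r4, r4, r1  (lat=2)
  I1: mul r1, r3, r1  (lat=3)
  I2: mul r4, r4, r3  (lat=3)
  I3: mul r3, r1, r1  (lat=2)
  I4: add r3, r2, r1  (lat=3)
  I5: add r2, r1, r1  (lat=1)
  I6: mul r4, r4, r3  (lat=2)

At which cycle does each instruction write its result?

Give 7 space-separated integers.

I0 add r4: issue@1 deps=(None,None) exec_start@1 write@3
I1 mul r1: issue@2 deps=(None,None) exec_start@2 write@5
I2 mul r4: issue@3 deps=(0,None) exec_start@3 write@6
I3 mul r3: issue@4 deps=(1,1) exec_start@5 write@7
I4 add r3: issue@5 deps=(None,1) exec_start@5 write@8
I5 add r2: issue@6 deps=(1,1) exec_start@6 write@7
I6 mul r4: issue@7 deps=(2,4) exec_start@8 write@10

Answer: 3 5 6 7 8 7 10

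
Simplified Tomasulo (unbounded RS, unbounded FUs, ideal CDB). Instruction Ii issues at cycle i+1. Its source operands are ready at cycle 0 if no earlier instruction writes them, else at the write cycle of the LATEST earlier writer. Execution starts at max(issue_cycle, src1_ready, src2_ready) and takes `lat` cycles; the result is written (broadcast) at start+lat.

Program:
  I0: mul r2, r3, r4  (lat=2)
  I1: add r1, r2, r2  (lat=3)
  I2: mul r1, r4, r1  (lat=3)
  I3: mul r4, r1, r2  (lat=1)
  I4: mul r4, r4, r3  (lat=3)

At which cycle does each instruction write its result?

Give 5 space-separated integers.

I0 mul r2: issue@1 deps=(None,None) exec_start@1 write@3
I1 add r1: issue@2 deps=(0,0) exec_start@3 write@6
I2 mul r1: issue@3 deps=(None,1) exec_start@6 write@9
I3 mul r4: issue@4 deps=(2,0) exec_start@9 write@10
I4 mul r4: issue@5 deps=(3,None) exec_start@10 write@13

Answer: 3 6 9 10 13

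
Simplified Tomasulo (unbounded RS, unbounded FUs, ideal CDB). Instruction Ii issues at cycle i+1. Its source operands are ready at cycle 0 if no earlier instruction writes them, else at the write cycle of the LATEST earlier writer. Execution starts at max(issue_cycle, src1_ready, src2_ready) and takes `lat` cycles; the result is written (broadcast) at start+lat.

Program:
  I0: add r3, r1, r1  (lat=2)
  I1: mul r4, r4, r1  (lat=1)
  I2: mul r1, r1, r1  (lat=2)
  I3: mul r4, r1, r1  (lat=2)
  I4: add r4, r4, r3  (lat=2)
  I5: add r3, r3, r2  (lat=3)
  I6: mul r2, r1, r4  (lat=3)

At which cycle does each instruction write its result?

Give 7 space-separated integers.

Answer: 3 3 5 7 9 9 12

Derivation:
I0 add r3: issue@1 deps=(None,None) exec_start@1 write@3
I1 mul r4: issue@2 deps=(None,None) exec_start@2 write@3
I2 mul r1: issue@3 deps=(None,None) exec_start@3 write@5
I3 mul r4: issue@4 deps=(2,2) exec_start@5 write@7
I4 add r4: issue@5 deps=(3,0) exec_start@7 write@9
I5 add r3: issue@6 deps=(0,None) exec_start@6 write@9
I6 mul r2: issue@7 deps=(2,4) exec_start@9 write@12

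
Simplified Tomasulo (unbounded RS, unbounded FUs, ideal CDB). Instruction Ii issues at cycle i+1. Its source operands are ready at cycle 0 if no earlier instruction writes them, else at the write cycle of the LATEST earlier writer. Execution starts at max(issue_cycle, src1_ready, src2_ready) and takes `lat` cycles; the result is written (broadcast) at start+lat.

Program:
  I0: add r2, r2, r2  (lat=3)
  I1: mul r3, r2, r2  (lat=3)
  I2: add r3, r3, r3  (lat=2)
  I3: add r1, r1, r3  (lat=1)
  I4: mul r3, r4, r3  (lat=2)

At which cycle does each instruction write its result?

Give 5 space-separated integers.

I0 add r2: issue@1 deps=(None,None) exec_start@1 write@4
I1 mul r3: issue@2 deps=(0,0) exec_start@4 write@7
I2 add r3: issue@3 deps=(1,1) exec_start@7 write@9
I3 add r1: issue@4 deps=(None,2) exec_start@9 write@10
I4 mul r3: issue@5 deps=(None,2) exec_start@9 write@11

Answer: 4 7 9 10 11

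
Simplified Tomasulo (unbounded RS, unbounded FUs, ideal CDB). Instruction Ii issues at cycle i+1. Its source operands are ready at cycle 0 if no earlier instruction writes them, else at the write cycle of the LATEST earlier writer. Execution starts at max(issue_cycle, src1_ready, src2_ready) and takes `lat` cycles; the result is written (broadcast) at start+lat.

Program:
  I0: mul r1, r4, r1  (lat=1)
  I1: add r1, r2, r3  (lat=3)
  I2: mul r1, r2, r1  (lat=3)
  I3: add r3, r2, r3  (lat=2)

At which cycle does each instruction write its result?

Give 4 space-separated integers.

I0 mul r1: issue@1 deps=(None,None) exec_start@1 write@2
I1 add r1: issue@2 deps=(None,None) exec_start@2 write@5
I2 mul r1: issue@3 deps=(None,1) exec_start@5 write@8
I3 add r3: issue@4 deps=(None,None) exec_start@4 write@6

Answer: 2 5 8 6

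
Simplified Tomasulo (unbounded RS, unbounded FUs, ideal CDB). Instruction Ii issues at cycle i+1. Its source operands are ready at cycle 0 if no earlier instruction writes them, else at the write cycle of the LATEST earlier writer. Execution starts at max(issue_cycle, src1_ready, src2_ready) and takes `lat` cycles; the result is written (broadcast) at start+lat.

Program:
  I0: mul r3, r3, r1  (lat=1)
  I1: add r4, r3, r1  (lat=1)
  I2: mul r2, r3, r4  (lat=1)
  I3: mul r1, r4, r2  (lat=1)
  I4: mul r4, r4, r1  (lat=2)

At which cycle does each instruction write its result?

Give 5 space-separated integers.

Answer: 2 3 4 5 7

Derivation:
I0 mul r3: issue@1 deps=(None,None) exec_start@1 write@2
I1 add r4: issue@2 deps=(0,None) exec_start@2 write@3
I2 mul r2: issue@3 deps=(0,1) exec_start@3 write@4
I3 mul r1: issue@4 deps=(1,2) exec_start@4 write@5
I4 mul r4: issue@5 deps=(1,3) exec_start@5 write@7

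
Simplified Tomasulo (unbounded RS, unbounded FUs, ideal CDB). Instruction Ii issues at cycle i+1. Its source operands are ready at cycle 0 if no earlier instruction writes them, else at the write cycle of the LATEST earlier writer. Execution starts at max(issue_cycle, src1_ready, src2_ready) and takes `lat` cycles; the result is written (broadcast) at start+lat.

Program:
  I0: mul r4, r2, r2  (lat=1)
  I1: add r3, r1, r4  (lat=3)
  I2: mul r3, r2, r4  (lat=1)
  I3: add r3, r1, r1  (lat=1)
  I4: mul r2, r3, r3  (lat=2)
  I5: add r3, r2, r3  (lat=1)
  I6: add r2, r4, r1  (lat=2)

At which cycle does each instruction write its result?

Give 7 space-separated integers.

I0 mul r4: issue@1 deps=(None,None) exec_start@1 write@2
I1 add r3: issue@2 deps=(None,0) exec_start@2 write@5
I2 mul r3: issue@3 deps=(None,0) exec_start@3 write@4
I3 add r3: issue@4 deps=(None,None) exec_start@4 write@5
I4 mul r2: issue@5 deps=(3,3) exec_start@5 write@7
I5 add r3: issue@6 deps=(4,3) exec_start@7 write@8
I6 add r2: issue@7 deps=(0,None) exec_start@7 write@9

Answer: 2 5 4 5 7 8 9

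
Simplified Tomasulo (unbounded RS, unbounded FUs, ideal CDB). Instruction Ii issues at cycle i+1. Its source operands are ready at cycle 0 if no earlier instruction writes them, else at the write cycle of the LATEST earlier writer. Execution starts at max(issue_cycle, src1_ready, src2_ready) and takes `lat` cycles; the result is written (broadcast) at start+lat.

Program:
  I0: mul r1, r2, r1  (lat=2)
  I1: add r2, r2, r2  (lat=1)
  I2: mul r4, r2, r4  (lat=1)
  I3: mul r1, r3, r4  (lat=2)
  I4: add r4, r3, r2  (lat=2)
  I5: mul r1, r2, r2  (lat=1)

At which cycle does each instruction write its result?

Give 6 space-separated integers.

Answer: 3 3 4 6 7 7

Derivation:
I0 mul r1: issue@1 deps=(None,None) exec_start@1 write@3
I1 add r2: issue@2 deps=(None,None) exec_start@2 write@3
I2 mul r4: issue@3 deps=(1,None) exec_start@3 write@4
I3 mul r1: issue@4 deps=(None,2) exec_start@4 write@6
I4 add r4: issue@5 deps=(None,1) exec_start@5 write@7
I5 mul r1: issue@6 deps=(1,1) exec_start@6 write@7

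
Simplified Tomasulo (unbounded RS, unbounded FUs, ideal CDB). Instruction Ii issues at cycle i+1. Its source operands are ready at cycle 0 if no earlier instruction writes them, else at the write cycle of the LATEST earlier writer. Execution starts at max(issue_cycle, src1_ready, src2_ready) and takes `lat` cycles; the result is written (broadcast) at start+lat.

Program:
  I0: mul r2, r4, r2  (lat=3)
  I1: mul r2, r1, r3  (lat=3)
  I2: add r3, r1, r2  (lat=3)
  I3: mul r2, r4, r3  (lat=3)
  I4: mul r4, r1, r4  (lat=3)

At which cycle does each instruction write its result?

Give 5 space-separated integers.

I0 mul r2: issue@1 deps=(None,None) exec_start@1 write@4
I1 mul r2: issue@2 deps=(None,None) exec_start@2 write@5
I2 add r3: issue@3 deps=(None,1) exec_start@5 write@8
I3 mul r2: issue@4 deps=(None,2) exec_start@8 write@11
I4 mul r4: issue@5 deps=(None,None) exec_start@5 write@8

Answer: 4 5 8 11 8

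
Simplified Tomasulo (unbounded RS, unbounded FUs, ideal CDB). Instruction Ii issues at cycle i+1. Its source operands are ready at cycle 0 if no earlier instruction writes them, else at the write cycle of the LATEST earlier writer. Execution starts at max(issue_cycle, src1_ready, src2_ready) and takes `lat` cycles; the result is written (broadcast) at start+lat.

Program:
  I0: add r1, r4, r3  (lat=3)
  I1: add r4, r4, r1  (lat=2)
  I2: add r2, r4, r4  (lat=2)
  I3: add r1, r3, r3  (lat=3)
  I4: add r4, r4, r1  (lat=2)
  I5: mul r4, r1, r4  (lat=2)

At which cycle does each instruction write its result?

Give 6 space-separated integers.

I0 add r1: issue@1 deps=(None,None) exec_start@1 write@4
I1 add r4: issue@2 deps=(None,0) exec_start@4 write@6
I2 add r2: issue@3 deps=(1,1) exec_start@6 write@8
I3 add r1: issue@4 deps=(None,None) exec_start@4 write@7
I4 add r4: issue@5 deps=(1,3) exec_start@7 write@9
I5 mul r4: issue@6 deps=(3,4) exec_start@9 write@11

Answer: 4 6 8 7 9 11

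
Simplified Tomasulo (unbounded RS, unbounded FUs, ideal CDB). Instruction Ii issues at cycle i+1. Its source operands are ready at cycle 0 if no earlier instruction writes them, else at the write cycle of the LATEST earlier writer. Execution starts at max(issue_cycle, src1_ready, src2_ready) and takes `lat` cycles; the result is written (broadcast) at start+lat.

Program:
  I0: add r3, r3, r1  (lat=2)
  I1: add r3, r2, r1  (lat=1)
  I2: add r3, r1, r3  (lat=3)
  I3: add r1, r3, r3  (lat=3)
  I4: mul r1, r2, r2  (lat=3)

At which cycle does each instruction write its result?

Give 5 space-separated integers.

Answer: 3 3 6 9 8

Derivation:
I0 add r3: issue@1 deps=(None,None) exec_start@1 write@3
I1 add r3: issue@2 deps=(None,None) exec_start@2 write@3
I2 add r3: issue@3 deps=(None,1) exec_start@3 write@6
I3 add r1: issue@4 deps=(2,2) exec_start@6 write@9
I4 mul r1: issue@5 deps=(None,None) exec_start@5 write@8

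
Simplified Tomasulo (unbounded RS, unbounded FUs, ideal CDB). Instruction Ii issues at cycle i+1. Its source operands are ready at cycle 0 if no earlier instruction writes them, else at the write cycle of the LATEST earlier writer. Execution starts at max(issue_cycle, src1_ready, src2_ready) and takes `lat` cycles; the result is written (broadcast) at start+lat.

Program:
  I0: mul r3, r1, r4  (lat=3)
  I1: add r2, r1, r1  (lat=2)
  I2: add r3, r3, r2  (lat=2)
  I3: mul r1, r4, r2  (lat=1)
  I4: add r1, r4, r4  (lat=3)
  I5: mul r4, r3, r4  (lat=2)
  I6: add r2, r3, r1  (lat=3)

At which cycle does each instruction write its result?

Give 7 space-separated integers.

Answer: 4 4 6 5 8 8 11

Derivation:
I0 mul r3: issue@1 deps=(None,None) exec_start@1 write@4
I1 add r2: issue@2 deps=(None,None) exec_start@2 write@4
I2 add r3: issue@3 deps=(0,1) exec_start@4 write@6
I3 mul r1: issue@4 deps=(None,1) exec_start@4 write@5
I4 add r1: issue@5 deps=(None,None) exec_start@5 write@8
I5 mul r4: issue@6 deps=(2,None) exec_start@6 write@8
I6 add r2: issue@7 deps=(2,4) exec_start@8 write@11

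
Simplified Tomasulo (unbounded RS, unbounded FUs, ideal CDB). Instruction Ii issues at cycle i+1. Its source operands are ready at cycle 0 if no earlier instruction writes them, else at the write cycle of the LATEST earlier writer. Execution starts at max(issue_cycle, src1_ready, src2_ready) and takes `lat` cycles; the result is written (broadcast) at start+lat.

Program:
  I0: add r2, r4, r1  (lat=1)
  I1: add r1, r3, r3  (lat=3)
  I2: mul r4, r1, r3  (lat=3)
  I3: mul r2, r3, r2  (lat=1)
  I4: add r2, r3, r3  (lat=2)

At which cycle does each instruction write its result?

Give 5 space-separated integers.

I0 add r2: issue@1 deps=(None,None) exec_start@1 write@2
I1 add r1: issue@2 deps=(None,None) exec_start@2 write@5
I2 mul r4: issue@3 deps=(1,None) exec_start@5 write@8
I3 mul r2: issue@4 deps=(None,0) exec_start@4 write@5
I4 add r2: issue@5 deps=(None,None) exec_start@5 write@7

Answer: 2 5 8 5 7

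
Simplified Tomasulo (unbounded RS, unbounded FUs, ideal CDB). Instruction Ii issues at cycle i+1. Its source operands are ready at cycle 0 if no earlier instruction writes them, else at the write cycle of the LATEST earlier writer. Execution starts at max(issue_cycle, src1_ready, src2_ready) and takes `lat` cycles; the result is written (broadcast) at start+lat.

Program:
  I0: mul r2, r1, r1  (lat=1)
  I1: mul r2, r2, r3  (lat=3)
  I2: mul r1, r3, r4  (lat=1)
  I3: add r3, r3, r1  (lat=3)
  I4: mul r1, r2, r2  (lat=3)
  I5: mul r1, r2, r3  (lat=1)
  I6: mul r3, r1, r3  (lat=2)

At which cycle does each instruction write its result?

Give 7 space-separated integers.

Answer: 2 5 4 7 8 8 10

Derivation:
I0 mul r2: issue@1 deps=(None,None) exec_start@1 write@2
I1 mul r2: issue@2 deps=(0,None) exec_start@2 write@5
I2 mul r1: issue@3 deps=(None,None) exec_start@3 write@4
I3 add r3: issue@4 deps=(None,2) exec_start@4 write@7
I4 mul r1: issue@5 deps=(1,1) exec_start@5 write@8
I5 mul r1: issue@6 deps=(1,3) exec_start@7 write@8
I6 mul r3: issue@7 deps=(5,3) exec_start@8 write@10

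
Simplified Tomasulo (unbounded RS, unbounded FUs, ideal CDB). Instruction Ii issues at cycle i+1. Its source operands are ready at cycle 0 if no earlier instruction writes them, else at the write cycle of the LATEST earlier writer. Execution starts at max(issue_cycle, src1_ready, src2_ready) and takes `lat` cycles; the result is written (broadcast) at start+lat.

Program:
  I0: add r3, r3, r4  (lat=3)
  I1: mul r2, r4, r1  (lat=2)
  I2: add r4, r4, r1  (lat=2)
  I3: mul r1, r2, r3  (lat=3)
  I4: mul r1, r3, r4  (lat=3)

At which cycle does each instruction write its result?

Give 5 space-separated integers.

I0 add r3: issue@1 deps=(None,None) exec_start@1 write@4
I1 mul r2: issue@2 deps=(None,None) exec_start@2 write@4
I2 add r4: issue@3 deps=(None,None) exec_start@3 write@5
I3 mul r1: issue@4 deps=(1,0) exec_start@4 write@7
I4 mul r1: issue@5 deps=(0,2) exec_start@5 write@8

Answer: 4 4 5 7 8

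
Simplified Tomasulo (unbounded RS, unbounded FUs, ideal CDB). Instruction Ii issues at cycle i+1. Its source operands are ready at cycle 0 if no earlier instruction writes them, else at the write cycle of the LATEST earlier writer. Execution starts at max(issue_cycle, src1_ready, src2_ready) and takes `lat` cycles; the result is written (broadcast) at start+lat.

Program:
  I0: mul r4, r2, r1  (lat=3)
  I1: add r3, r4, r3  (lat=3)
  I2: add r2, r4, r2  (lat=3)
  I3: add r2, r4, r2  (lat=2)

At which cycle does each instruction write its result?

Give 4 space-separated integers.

I0 mul r4: issue@1 deps=(None,None) exec_start@1 write@4
I1 add r3: issue@2 deps=(0,None) exec_start@4 write@7
I2 add r2: issue@3 deps=(0,None) exec_start@4 write@7
I3 add r2: issue@4 deps=(0,2) exec_start@7 write@9

Answer: 4 7 7 9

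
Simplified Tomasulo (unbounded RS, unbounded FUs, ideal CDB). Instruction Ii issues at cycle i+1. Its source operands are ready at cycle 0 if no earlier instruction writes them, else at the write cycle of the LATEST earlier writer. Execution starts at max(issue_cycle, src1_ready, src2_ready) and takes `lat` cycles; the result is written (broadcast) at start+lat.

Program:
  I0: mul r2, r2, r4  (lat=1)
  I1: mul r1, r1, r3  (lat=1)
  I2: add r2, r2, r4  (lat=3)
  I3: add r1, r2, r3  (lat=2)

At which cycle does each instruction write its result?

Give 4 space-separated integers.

Answer: 2 3 6 8

Derivation:
I0 mul r2: issue@1 deps=(None,None) exec_start@1 write@2
I1 mul r1: issue@2 deps=(None,None) exec_start@2 write@3
I2 add r2: issue@3 deps=(0,None) exec_start@3 write@6
I3 add r1: issue@4 deps=(2,None) exec_start@6 write@8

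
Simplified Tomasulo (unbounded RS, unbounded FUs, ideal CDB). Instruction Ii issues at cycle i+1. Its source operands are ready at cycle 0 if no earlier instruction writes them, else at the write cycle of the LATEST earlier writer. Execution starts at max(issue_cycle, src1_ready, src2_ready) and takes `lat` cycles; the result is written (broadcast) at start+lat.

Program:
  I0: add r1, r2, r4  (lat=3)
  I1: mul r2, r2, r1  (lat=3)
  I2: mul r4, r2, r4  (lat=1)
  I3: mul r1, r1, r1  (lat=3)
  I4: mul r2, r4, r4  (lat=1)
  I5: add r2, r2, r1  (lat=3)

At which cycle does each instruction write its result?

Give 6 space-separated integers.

I0 add r1: issue@1 deps=(None,None) exec_start@1 write@4
I1 mul r2: issue@2 deps=(None,0) exec_start@4 write@7
I2 mul r4: issue@3 deps=(1,None) exec_start@7 write@8
I3 mul r1: issue@4 deps=(0,0) exec_start@4 write@7
I4 mul r2: issue@5 deps=(2,2) exec_start@8 write@9
I5 add r2: issue@6 deps=(4,3) exec_start@9 write@12

Answer: 4 7 8 7 9 12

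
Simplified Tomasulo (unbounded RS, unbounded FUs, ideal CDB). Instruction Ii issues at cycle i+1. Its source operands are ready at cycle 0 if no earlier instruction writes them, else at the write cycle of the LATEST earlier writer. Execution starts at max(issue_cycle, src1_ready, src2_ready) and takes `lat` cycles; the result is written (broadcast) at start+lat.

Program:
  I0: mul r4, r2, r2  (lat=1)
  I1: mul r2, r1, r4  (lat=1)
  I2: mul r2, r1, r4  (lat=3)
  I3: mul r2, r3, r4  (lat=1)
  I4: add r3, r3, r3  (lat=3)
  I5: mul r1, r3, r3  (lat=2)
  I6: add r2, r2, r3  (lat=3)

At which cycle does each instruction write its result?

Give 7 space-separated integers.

I0 mul r4: issue@1 deps=(None,None) exec_start@1 write@2
I1 mul r2: issue@2 deps=(None,0) exec_start@2 write@3
I2 mul r2: issue@3 deps=(None,0) exec_start@3 write@6
I3 mul r2: issue@4 deps=(None,0) exec_start@4 write@5
I4 add r3: issue@5 deps=(None,None) exec_start@5 write@8
I5 mul r1: issue@6 deps=(4,4) exec_start@8 write@10
I6 add r2: issue@7 deps=(3,4) exec_start@8 write@11

Answer: 2 3 6 5 8 10 11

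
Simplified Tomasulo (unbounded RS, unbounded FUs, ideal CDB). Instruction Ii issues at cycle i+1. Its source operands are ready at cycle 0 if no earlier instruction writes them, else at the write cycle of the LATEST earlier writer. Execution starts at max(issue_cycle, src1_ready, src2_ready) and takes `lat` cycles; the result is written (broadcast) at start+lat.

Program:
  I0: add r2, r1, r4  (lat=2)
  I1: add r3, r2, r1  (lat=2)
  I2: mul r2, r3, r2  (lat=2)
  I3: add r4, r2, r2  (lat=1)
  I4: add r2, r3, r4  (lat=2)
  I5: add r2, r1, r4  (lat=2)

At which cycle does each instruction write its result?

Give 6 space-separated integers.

I0 add r2: issue@1 deps=(None,None) exec_start@1 write@3
I1 add r3: issue@2 deps=(0,None) exec_start@3 write@5
I2 mul r2: issue@3 deps=(1,0) exec_start@5 write@7
I3 add r4: issue@4 deps=(2,2) exec_start@7 write@8
I4 add r2: issue@5 deps=(1,3) exec_start@8 write@10
I5 add r2: issue@6 deps=(None,3) exec_start@8 write@10

Answer: 3 5 7 8 10 10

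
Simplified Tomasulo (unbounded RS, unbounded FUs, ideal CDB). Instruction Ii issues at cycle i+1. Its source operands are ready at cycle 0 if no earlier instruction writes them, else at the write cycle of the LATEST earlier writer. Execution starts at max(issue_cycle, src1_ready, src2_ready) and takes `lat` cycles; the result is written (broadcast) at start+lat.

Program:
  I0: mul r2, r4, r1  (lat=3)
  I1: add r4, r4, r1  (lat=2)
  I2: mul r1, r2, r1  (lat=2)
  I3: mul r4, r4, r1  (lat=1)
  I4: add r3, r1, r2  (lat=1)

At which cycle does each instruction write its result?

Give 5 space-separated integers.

I0 mul r2: issue@1 deps=(None,None) exec_start@1 write@4
I1 add r4: issue@2 deps=(None,None) exec_start@2 write@4
I2 mul r1: issue@3 deps=(0,None) exec_start@4 write@6
I3 mul r4: issue@4 deps=(1,2) exec_start@6 write@7
I4 add r3: issue@5 deps=(2,0) exec_start@6 write@7

Answer: 4 4 6 7 7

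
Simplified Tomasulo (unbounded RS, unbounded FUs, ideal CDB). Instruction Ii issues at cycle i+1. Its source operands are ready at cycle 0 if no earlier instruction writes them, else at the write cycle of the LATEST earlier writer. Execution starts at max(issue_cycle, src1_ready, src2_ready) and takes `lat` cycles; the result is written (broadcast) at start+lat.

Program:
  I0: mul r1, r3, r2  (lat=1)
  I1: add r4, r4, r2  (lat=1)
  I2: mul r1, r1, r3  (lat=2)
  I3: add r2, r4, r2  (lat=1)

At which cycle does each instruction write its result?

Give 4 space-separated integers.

Answer: 2 3 5 5

Derivation:
I0 mul r1: issue@1 deps=(None,None) exec_start@1 write@2
I1 add r4: issue@2 deps=(None,None) exec_start@2 write@3
I2 mul r1: issue@3 deps=(0,None) exec_start@3 write@5
I3 add r2: issue@4 deps=(1,None) exec_start@4 write@5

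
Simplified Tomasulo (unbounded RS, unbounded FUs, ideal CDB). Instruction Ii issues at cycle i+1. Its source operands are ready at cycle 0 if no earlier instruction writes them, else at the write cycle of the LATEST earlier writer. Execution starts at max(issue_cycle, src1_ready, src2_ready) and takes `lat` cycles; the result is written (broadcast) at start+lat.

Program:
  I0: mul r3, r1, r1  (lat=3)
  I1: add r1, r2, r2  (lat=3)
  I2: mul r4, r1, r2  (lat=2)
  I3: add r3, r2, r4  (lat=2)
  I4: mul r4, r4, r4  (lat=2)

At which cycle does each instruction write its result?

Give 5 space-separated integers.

Answer: 4 5 7 9 9

Derivation:
I0 mul r3: issue@1 deps=(None,None) exec_start@1 write@4
I1 add r1: issue@2 deps=(None,None) exec_start@2 write@5
I2 mul r4: issue@3 deps=(1,None) exec_start@5 write@7
I3 add r3: issue@4 deps=(None,2) exec_start@7 write@9
I4 mul r4: issue@5 deps=(2,2) exec_start@7 write@9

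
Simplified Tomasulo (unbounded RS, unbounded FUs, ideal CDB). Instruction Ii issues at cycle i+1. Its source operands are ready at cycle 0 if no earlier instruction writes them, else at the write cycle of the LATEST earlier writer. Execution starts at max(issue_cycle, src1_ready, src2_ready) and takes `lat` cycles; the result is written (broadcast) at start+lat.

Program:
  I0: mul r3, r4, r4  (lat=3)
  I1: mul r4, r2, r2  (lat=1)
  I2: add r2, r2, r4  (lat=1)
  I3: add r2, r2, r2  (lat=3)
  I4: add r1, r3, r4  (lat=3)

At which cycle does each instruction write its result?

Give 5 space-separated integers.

Answer: 4 3 4 7 8

Derivation:
I0 mul r3: issue@1 deps=(None,None) exec_start@1 write@4
I1 mul r4: issue@2 deps=(None,None) exec_start@2 write@3
I2 add r2: issue@3 deps=(None,1) exec_start@3 write@4
I3 add r2: issue@4 deps=(2,2) exec_start@4 write@7
I4 add r1: issue@5 deps=(0,1) exec_start@5 write@8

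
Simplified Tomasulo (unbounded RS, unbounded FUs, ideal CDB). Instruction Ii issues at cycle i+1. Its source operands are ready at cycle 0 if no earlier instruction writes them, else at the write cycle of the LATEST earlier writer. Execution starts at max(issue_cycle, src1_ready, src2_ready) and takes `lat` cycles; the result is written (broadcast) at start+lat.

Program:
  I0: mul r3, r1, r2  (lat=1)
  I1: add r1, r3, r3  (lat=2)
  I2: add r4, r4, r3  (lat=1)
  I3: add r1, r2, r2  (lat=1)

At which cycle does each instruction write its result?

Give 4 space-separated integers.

Answer: 2 4 4 5

Derivation:
I0 mul r3: issue@1 deps=(None,None) exec_start@1 write@2
I1 add r1: issue@2 deps=(0,0) exec_start@2 write@4
I2 add r4: issue@3 deps=(None,0) exec_start@3 write@4
I3 add r1: issue@4 deps=(None,None) exec_start@4 write@5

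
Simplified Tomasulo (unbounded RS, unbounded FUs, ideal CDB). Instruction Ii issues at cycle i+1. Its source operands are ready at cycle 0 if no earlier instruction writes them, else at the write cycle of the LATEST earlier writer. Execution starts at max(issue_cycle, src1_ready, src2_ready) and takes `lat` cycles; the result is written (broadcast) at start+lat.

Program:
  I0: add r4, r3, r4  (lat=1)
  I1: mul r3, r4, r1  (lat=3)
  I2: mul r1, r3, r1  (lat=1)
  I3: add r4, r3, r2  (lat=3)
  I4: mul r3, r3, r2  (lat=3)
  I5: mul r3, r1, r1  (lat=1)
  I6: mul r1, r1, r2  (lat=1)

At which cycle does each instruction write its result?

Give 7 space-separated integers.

Answer: 2 5 6 8 8 7 8

Derivation:
I0 add r4: issue@1 deps=(None,None) exec_start@1 write@2
I1 mul r3: issue@2 deps=(0,None) exec_start@2 write@5
I2 mul r1: issue@3 deps=(1,None) exec_start@5 write@6
I3 add r4: issue@4 deps=(1,None) exec_start@5 write@8
I4 mul r3: issue@5 deps=(1,None) exec_start@5 write@8
I5 mul r3: issue@6 deps=(2,2) exec_start@6 write@7
I6 mul r1: issue@7 deps=(2,None) exec_start@7 write@8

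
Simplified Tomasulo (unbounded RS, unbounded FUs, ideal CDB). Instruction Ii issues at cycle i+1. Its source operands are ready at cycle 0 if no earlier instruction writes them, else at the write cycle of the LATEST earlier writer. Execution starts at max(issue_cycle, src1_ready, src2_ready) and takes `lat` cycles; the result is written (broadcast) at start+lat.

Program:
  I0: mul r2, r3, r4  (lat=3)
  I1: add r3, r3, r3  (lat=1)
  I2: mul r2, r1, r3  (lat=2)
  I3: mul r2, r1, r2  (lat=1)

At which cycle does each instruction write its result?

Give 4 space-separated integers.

Answer: 4 3 5 6

Derivation:
I0 mul r2: issue@1 deps=(None,None) exec_start@1 write@4
I1 add r3: issue@2 deps=(None,None) exec_start@2 write@3
I2 mul r2: issue@3 deps=(None,1) exec_start@3 write@5
I3 mul r2: issue@4 deps=(None,2) exec_start@5 write@6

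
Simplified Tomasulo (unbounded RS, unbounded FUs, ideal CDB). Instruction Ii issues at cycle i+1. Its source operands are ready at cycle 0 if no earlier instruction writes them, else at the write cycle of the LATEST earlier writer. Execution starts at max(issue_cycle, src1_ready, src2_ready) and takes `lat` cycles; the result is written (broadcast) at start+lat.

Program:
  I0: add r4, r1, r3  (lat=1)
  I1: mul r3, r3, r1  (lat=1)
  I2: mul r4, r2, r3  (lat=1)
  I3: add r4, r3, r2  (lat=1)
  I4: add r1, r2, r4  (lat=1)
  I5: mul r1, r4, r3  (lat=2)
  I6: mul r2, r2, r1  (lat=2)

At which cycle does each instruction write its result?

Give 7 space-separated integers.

I0 add r4: issue@1 deps=(None,None) exec_start@1 write@2
I1 mul r3: issue@2 deps=(None,None) exec_start@2 write@3
I2 mul r4: issue@3 deps=(None,1) exec_start@3 write@4
I3 add r4: issue@4 deps=(1,None) exec_start@4 write@5
I4 add r1: issue@5 deps=(None,3) exec_start@5 write@6
I5 mul r1: issue@6 deps=(3,1) exec_start@6 write@8
I6 mul r2: issue@7 deps=(None,5) exec_start@8 write@10

Answer: 2 3 4 5 6 8 10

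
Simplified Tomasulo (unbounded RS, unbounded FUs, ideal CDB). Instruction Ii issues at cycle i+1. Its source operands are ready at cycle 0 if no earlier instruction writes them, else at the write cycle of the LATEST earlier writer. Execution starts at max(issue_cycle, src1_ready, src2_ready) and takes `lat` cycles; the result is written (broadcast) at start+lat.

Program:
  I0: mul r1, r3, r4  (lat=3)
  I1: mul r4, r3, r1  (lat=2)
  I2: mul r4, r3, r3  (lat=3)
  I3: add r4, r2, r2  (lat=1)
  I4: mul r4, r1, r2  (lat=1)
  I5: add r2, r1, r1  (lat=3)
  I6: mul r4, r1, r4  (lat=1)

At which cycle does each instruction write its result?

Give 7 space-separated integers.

Answer: 4 6 6 5 6 9 8

Derivation:
I0 mul r1: issue@1 deps=(None,None) exec_start@1 write@4
I1 mul r4: issue@2 deps=(None,0) exec_start@4 write@6
I2 mul r4: issue@3 deps=(None,None) exec_start@3 write@6
I3 add r4: issue@4 deps=(None,None) exec_start@4 write@5
I4 mul r4: issue@5 deps=(0,None) exec_start@5 write@6
I5 add r2: issue@6 deps=(0,0) exec_start@6 write@9
I6 mul r4: issue@7 deps=(0,4) exec_start@7 write@8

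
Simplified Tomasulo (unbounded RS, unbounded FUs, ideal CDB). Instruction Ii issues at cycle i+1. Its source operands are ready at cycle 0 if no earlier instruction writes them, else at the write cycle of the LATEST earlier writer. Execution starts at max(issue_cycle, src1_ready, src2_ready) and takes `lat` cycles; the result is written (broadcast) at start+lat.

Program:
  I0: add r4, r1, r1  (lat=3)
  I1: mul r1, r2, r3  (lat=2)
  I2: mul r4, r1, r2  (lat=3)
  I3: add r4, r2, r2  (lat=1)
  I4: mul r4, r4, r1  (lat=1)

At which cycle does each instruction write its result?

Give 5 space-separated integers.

I0 add r4: issue@1 deps=(None,None) exec_start@1 write@4
I1 mul r1: issue@2 deps=(None,None) exec_start@2 write@4
I2 mul r4: issue@3 deps=(1,None) exec_start@4 write@7
I3 add r4: issue@4 deps=(None,None) exec_start@4 write@5
I4 mul r4: issue@5 deps=(3,1) exec_start@5 write@6

Answer: 4 4 7 5 6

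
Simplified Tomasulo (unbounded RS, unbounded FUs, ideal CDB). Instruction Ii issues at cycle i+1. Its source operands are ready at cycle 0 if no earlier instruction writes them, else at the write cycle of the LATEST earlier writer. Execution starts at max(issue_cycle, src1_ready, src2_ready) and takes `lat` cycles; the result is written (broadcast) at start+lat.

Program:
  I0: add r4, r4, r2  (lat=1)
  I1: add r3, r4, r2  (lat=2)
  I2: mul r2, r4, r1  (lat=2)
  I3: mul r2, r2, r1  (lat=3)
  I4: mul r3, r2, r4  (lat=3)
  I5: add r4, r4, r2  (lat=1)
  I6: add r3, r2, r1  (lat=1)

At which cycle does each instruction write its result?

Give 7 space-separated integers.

Answer: 2 4 5 8 11 9 9

Derivation:
I0 add r4: issue@1 deps=(None,None) exec_start@1 write@2
I1 add r3: issue@2 deps=(0,None) exec_start@2 write@4
I2 mul r2: issue@3 deps=(0,None) exec_start@3 write@5
I3 mul r2: issue@4 deps=(2,None) exec_start@5 write@8
I4 mul r3: issue@5 deps=(3,0) exec_start@8 write@11
I5 add r4: issue@6 deps=(0,3) exec_start@8 write@9
I6 add r3: issue@7 deps=(3,None) exec_start@8 write@9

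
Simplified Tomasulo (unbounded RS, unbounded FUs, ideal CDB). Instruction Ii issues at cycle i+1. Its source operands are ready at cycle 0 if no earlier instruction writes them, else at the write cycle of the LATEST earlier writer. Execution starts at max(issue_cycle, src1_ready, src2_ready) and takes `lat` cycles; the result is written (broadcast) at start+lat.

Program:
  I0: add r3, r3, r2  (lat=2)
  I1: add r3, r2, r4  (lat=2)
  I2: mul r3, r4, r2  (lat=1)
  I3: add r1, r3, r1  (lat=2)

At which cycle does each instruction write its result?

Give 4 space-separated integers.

Answer: 3 4 4 6

Derivation:
I0 add r3: issue@1 deps=(None,None) exec_start@1 write@3
I1 add r3: issue@2 deps=(None,None) exec_start@2 write@4
I2 mul r3: issue@3 deps=(None,None) exec_start@3 write@4
I3 add r1: issue@4 deps=(2,None) exec_start@4 write@6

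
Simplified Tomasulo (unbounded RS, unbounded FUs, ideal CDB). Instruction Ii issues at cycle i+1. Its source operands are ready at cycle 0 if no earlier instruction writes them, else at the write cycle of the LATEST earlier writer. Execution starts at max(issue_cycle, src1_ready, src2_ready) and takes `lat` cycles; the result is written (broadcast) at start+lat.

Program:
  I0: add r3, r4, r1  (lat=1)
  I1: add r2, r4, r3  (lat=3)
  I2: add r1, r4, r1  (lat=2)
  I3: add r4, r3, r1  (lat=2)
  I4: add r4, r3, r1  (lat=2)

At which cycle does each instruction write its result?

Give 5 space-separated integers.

I0 add r3: issue@1 deps=(None,None) exec_start@1 write@2
I1 add r2: issue@2 deps=(None,0) exec_start@2 write@5
I2 add r1: issue@3 deps=(None,None) exec_start@3 write@5
I3 add r4: issue@4 deps=(0,2) exec_start@5 write@7
I4 add r4: issue@5 deps=(0,2) exec_start@5 write@7

Answer: 2 5 5 7 7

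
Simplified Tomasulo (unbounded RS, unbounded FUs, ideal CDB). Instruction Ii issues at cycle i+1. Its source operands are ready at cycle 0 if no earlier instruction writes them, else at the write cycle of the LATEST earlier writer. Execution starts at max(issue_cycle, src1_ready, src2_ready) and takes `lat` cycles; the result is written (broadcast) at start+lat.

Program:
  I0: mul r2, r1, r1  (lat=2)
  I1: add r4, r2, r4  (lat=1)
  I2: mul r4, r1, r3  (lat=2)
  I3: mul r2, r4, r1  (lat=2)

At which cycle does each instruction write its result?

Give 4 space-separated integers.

Answer: 3 4 5 7

Derivation:
I0 mul r2: issue@1 deps=(None,None) exec_start@1 write@3
I1 add r4: issue@2 deps=(0,None) exec_start@3 write@4
I2 mul r4: issue@3 deps=(None,None) exec_start@3 write@5
I3 mul r2: issue@4 deps=(2,None) exec_start@5 write@7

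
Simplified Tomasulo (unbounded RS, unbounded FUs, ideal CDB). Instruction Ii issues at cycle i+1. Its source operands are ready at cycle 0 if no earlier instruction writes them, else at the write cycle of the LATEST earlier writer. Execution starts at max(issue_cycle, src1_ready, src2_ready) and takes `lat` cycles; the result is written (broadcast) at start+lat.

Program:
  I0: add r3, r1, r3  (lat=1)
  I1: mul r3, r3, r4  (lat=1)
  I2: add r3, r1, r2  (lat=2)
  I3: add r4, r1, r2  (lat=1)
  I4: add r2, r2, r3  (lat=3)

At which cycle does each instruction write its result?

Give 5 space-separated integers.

Answer: 2 3 5 5 8

Derivation:
I0 add r3: issue@1 deps=(None,None) exec_start@1 write@2
I1 mul r3: issue@2 deps=(0,None) exec_start@2 write@3
I2 add r3: issue@3 deps=(None,None) exec_start@3 write@5
I3 add r4: issue@4 deps=(None,None) exec_start@4 write@5
I4 add r2: issue@5 deps=(None,2) exec_start@5 write@8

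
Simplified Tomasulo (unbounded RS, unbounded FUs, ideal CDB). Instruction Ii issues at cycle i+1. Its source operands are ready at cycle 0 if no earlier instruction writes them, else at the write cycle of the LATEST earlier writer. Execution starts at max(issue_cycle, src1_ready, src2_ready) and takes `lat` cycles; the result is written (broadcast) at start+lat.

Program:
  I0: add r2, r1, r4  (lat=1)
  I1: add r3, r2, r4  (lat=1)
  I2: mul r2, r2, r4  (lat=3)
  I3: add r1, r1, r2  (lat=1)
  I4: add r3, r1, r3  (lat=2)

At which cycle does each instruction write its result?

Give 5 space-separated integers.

I0 add r2: issue@1 deps=(None,None) exec_start@1 write@2
I1 add r3: issue@2 deps=(0,None) exec_start@2 write@3
I2 mul r2: issue@3 deps=(0,None) exec_start@3 write@6
I3 add r1: issue@4 deps=(None,2) exec_start@6 write@7
I4 add r3: issue@5 deps=(3,1) exec_start@7 write@9

Answer: 2 3 6 7 9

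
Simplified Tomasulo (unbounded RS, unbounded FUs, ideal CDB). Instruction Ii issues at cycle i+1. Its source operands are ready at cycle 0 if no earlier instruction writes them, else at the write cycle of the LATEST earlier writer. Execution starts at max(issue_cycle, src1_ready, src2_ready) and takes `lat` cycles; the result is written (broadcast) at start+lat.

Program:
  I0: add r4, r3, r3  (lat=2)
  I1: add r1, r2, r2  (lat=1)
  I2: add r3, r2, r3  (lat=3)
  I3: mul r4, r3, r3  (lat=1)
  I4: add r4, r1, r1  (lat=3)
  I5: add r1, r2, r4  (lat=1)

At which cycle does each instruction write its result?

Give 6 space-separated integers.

Answer: 3 3 6 7 8 9

Derivation:
I0 add r4: issue@1 deps=(None,None) exec_start@1 write@3
I1 add r1: issue@2 deps=(None,None) exec_start@2 write@3
I2 add r3: issue@3 deps=(None,None) exec_start@3 write@6
I3 mul r4: issue@4 deps=(2,2) exec_start@6 write@7
I4 add r4: issue@5 deps=(1,1) exec_start@5 write@8
I5 add r1: issue@6 deps=(None,4) exec_start@8 write@9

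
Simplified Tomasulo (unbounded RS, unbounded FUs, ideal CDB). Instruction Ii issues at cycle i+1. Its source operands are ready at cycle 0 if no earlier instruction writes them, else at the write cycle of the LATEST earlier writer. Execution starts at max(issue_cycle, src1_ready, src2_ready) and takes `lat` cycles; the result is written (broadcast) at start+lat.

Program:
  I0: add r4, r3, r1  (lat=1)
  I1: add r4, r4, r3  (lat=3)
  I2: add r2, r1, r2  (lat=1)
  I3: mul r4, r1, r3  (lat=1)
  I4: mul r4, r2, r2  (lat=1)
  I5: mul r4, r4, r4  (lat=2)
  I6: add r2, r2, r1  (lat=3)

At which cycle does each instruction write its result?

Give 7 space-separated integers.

Answer: 2 5 4 5 6 8 10

Derivation:
I0 add r4: issue@1 deps=(None,None) exec_start@1 write@2
I1 add r4: issue@2 deps=(0,None) exec_start@2 write@5
I2 add r2: issue@3 deps=(None,None) exec_start@3 write@4
I3 mul r4: issue@4 deps=(None,None) exec_start@4 write@5
I4 mul r4: issue@5 deps=(2,2) exec_start@5 write@6
I5 mul r4: issue@6 deps=(4,4) exec_start@6 write@8
I6 add r2: issue@7 deps=(2,None) exec_start@7 write@10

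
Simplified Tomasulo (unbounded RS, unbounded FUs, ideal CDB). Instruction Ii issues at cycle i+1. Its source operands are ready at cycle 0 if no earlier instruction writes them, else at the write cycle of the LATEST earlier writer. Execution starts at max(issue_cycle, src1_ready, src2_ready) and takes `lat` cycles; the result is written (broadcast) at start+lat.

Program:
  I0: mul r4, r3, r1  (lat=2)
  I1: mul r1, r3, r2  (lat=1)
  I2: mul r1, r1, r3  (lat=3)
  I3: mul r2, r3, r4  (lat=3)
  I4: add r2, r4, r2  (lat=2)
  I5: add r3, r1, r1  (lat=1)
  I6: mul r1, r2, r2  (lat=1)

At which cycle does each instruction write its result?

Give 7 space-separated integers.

Answer: 3 3 6 7 9 7 10

Derivation:
I0 mul r4: issue@1 deps=(None,None) exec_start@1 write@3
I1 mul r1: issue@2 deps=(None,None) exec_start@2 write@3
I2 mul r1: issue@3 deps=(1,None) exec_start@3 write@6
I3 mul r2: issue@4 deps=(None,0) exec_start@4 write@7
I4 add r2: issue@5 deps=(0,3) exec_start@7 write@9
I5 add r3: issue@6 deps=(2,2) exec_start@6 write@7
I6 mul r1: issue@7 deps=(4,4) exec_start@9 write@10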